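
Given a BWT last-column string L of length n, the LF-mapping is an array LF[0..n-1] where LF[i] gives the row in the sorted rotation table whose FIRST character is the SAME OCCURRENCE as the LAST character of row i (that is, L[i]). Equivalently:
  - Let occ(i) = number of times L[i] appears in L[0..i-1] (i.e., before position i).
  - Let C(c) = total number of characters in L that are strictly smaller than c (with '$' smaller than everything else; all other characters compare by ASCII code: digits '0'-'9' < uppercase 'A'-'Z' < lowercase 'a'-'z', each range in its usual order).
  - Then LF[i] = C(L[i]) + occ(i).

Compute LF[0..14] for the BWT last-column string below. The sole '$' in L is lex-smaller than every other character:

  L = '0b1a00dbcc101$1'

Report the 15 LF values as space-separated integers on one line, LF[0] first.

Answer: 1 10 5 9 2 3 14 11 12 13 6 4 7 0 8

Derivation:
Char counts: '$':1, '0':4, '1':4, 'a':1, 'b':2, 'c':2, 'd':1
C (first-col start): C('$')=0, C('0')=1, C('1')=5, C('a')=9, C('b')=10, C('c')=12, C('d')=14
L[0]='0': occ=0, LF[0]=C('0')+0=1+0=1
L[1]='b': occ=0, LF[1]=C('b')+0=10+0=10
L[2]='1': occ=0, LF[2]=C('1')+0=5+0=5
L[3]='a': occ=0, LF[3]=C('a')+0=9+0=9
L[4]='0': occ=1, LF[4]=C('0')+1=1+1=2
L[5]='0': occ=2, LF[5]=C('0')+2=1+2=3
L[6]='d': occ=0, LF[6]=C('d')+0=14+0=14
L[7]='b': occ=1, LF[7]=C('b')+1=10+1=11
L[8]='c': occ=0, LF[8]=C('c')+0=12+0=12
L[9]='c': occ=1, LF[9]=C('c')+1=12+1=13
L[10]='1': occ=1, LF[10]=C('1')+1=5+1=6
L[11]='0': occ=3, LF[11]=C('0')+3=1+3=4
L[12]='1': occ=2, LF[12]=C('1')+2=5+2=7
L[13]='$': occ=0, LF[13]=C('$')+0=0+0=0
L[14]='1': occ=3, LF[14]=C('1')+3=5+3=8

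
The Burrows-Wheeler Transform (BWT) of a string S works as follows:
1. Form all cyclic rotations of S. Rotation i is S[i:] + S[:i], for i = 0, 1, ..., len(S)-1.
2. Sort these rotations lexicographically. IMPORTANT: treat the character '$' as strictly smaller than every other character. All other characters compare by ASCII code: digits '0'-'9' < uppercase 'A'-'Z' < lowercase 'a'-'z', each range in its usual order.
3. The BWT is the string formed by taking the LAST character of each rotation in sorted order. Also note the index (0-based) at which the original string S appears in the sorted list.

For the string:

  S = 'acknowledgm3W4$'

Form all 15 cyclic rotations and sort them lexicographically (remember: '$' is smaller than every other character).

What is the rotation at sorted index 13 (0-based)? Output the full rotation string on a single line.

All 15 rotations (rotation i = S[i:]+S[:i]):
  rot[0] = acknowledgm3W4$
  rot[1] = cknowledgm3W4$a
  rot[2] = knowledgm3W4$ac
  rot[3] = nowledgm3W4$ack
  rot[4] = owledgm3W4$ackn
  rot[5] = wledgm3W4$ackno
  rot[6] = ledgm3W4$acknow
  rot[7] = edgm3W4$acknowl
  rot[8] = dgm3W4$acknowle
  rot[9] = gm3W4$acknowled
  rot[10] = m3W4$acknowledg
  rot[11] = 3W4$acknowledgm
  rot[12] = W4$acknowledgm3
  rot[13] = 4$acknowledgm3W
  rot[14] = $acknowledgm3W4
Sorted (with $ < everything):
  sorted[0] = $acknowledgm3W4
  sorted[1] = 3W4$acknowledgm
  sorted[2] = 4$acknowledgm3W
  sorted[3] = W4$acknowledgm3
  sorted[4] = acknowledgm3W4$
  sorted[5] = cknowledgm3W4$a
  sorted[6] = dgm3W4$acknowle
  sorted[7] = edgm3W4$acknowl
  sorted[8] = gm3W4$acknowled
  sorted[9] = knowledgm3W4$ac
  sorted[10] = ledgm3W4$acknow
  sorted[11] = m3W4$acknowledg
  sorted[12] = nowledgm3W4$ack
  sorted[13] = owledgm3W4$ackn
  sorted[14] = wledgm3W4$ackno
sorted[13] = owledgm3W4$ackn

Answer: owledgm3W4$ackn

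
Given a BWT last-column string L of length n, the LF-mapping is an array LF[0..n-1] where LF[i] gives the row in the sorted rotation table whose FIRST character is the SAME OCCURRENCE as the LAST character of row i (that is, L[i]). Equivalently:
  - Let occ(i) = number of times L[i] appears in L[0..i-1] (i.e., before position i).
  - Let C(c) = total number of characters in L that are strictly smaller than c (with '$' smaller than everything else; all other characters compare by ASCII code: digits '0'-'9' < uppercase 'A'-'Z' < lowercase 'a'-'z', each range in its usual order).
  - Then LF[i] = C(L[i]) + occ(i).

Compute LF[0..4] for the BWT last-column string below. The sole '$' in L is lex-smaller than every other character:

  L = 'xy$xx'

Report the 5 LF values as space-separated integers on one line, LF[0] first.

Char counts: '$':1, 'x':3, 'y':1
C (first-col start): C('$')=0, C('x')=1, C('y')=4
L[0]='x': occ=0, LF[0]=C('x')+0=1+0=1
L[1]='y': occ=0, LF[1]=C('y')+0=4+0=4
L[2]='$': occ=0, LF[2]=C('$')+0=0+0=0
L[3]='x': occ=1, LF[3]=C('x')+1=1+1=2
L[4]='x': occ=2, LF[4]=C('x')+2=1+2=3

Answer: 1 4 0 2 3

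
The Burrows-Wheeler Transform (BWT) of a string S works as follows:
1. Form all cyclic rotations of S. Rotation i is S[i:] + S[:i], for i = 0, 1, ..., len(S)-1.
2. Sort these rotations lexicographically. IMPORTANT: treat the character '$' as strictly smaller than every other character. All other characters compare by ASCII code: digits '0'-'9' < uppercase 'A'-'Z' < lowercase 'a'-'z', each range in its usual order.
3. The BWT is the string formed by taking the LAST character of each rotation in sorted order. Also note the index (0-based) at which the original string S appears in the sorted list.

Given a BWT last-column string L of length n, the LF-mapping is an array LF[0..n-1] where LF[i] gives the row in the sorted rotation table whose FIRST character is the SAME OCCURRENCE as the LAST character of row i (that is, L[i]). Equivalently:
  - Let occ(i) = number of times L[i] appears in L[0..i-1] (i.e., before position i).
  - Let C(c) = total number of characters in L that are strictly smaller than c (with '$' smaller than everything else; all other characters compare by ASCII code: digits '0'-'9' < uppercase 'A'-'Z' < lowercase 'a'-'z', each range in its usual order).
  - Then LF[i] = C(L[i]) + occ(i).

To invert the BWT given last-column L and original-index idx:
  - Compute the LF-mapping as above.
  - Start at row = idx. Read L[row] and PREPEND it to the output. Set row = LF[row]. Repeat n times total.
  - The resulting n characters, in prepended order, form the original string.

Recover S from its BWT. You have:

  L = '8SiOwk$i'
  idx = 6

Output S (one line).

Answer: kiwiOS8$

Derivation:
LF mapping: 1 3 4 2 7 6 0 5
Walk LF starting at row 6, prepending L[row]:
  step 1: row=6, L[6]='$', prepend. Next row=LF[6]=0
  step 2: row=0, L[0]='8', prepend. Next row=LF[0]=1
  step 3: row=1, L[1]='S', prepend. Next row=LF[1]=3
  step 4: row=3, L[3]='O', prepend. Next row=LF[3]=2
  step 5: row=2, L[2]='i', prepend. Next row=LF[2]=4
  step 6: row=4, L[4]='w', prepend. Next row=LF[4]=7
  step 7: row=7, L[7]='i', prepend. Next row=LF[7]=5
  step 8: row=5, L[5]='k', prepend. Next row=LF[5]=6
Reversed output: kiwiOS8$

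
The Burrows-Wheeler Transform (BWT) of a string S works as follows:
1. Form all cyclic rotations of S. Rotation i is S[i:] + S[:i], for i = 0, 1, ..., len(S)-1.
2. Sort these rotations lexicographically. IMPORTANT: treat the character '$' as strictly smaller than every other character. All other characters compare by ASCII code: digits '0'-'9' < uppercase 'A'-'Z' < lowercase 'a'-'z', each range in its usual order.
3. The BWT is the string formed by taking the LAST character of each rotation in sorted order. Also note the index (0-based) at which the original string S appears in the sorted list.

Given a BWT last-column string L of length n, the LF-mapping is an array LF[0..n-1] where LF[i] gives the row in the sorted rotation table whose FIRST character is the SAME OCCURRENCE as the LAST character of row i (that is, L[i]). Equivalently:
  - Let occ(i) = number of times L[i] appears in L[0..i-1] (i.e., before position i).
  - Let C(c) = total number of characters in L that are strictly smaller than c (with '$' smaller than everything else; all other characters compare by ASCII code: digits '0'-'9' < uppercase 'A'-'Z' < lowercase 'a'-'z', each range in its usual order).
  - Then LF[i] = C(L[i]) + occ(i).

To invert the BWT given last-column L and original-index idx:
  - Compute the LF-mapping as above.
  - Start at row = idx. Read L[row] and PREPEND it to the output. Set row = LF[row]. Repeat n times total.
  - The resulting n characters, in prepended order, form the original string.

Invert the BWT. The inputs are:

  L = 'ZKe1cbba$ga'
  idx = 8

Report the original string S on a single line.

Answer: cabbageK1Z$

Derivation:
LF mapping: 3 2 9 1 8 6 7 4 0 10 5
Walk LF starting at row 8, prepending L[row]:
  step 1: row=8, L[8]='$', prepend. Next row=LF[8]=0
  step 2: row=0, L[0]='Z', prepend. Next row=LF[0]=3
  step 3: row=3, L[3]='1', prepend. Next row=LF[3]=1
  step 4: row=1, L[1]='K', prepend. Next row=LF[1]=2
  step 5: row=2, L[2]='e', prepend. Next row=LF[2]=9
  step 6: row=9, L[9]='g', prepend. Next row=LF[9]=10
  step 7: row=10, L[10]='a', prepend. Next row=LF[10]=5
  step 8: row=5, L[5]='b', prepend. Next row=LF[5]=6
  step 9: row=6, L[6]='b', prepend. Next row=LF[6]=7
  step 10: row=7, L[7]='a', prepend. Next row=LF[7]=4
  step 11: row=4, L[4]='c', prepend. Next row=LF[4]=8
Reversed output: cabbageK1Z$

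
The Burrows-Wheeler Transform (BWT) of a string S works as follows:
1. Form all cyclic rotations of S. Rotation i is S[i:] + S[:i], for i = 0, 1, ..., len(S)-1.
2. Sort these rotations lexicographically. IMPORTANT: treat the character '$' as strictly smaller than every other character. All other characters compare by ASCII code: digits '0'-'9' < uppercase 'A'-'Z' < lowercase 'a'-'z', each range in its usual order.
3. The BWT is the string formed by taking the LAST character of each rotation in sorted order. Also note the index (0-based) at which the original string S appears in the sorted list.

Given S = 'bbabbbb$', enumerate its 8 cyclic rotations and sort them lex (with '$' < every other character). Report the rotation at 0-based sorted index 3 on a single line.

All 8 rotations (rotation i = S[i:]+S[:i]):
  rot[0] = bbabbbb$
  rot[1] = babbbb$b
  rot[2] = abbbb$bb
  rot[3] = bbbb$bba
  rot[4] = bbb$bbab
  rot[5] = bb$bbabb
  rot[6] = b$bbabbb
  rot[7] = $bbabbbb
Sorted (with $ < everything):
  sorted[0] = $bbabbbb
  sorted[1] = abbbb$bb
  sorted[2] = b$bbabbb
  sorted[3] = babbbb$b
  sorted[4] = bb$bbabb
  sorted[5] = bbabbbb$
  sorted[6] = bbb$bbab
  sorted[7] = bbbb$bba
sorted[3] = babbbb$b

Answer: babbbb$b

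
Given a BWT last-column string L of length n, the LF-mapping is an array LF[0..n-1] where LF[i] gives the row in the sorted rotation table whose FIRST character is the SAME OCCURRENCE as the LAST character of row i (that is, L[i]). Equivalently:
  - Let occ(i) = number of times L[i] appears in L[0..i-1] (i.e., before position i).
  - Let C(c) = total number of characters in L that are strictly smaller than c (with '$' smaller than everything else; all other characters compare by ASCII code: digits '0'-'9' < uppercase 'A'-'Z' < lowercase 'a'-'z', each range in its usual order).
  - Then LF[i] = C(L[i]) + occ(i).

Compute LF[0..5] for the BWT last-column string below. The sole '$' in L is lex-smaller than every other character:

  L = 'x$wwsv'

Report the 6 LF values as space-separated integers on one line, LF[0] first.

Answer: 5 0 3 4 1 2

Derivation:
Char counts: '$':1, 's':1, 'v':1, 'w':2, 'x':1
C (first-col start): C('$')=0, C('s')=1, C('v')=2, C('w')=3, C('x')=5
L[0]='x': occ=0, LF[0]=C('x')+0=5+0=5
L[1]='$': occ=0, LF[1]=C('$')+0=0+0=0
L[2]='w': occ=0, LF[2]=C('w')+0=3+0=3
L[3]='w': occ=1, LF[3]=C('w')+1=3+1=4
L[4]='s': occ=0, LF[4]=C('s')+0=1+0=1
L[5]='v': occ=0, LF[5]=C('v')+0=2+0=2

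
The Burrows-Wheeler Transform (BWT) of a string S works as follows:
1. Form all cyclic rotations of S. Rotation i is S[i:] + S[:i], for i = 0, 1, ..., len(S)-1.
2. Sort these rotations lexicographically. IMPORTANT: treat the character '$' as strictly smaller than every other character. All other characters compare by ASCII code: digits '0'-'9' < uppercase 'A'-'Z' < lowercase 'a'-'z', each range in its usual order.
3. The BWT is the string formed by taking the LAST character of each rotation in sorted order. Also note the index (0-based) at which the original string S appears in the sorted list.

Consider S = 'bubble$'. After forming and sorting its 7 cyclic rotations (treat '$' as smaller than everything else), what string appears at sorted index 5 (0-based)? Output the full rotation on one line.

Answer: le$bubb

Derivation:
All 7 rotations (rotation i = S[i:]+S[:i]):
  rot[0] = bubble$
  rot[1] = ubble$b
  rot[2] = bble$bu
  rot[3] = ble$bub
  rot[4] = le$bubb
  rot[5] = e$bubbl
  rot[6] = $bubble
Sorted (with $ < everything):
  sorted[0] = $bubble
  sorted[1] = bble$bu
  sorted[2] = ble$bub
  sorted[3] = bubble$
  sorted[4] = e$bubbl
  sorted[5] = le$bubb
  sorted[6] = ubble$b
sorted[5] = le$bubb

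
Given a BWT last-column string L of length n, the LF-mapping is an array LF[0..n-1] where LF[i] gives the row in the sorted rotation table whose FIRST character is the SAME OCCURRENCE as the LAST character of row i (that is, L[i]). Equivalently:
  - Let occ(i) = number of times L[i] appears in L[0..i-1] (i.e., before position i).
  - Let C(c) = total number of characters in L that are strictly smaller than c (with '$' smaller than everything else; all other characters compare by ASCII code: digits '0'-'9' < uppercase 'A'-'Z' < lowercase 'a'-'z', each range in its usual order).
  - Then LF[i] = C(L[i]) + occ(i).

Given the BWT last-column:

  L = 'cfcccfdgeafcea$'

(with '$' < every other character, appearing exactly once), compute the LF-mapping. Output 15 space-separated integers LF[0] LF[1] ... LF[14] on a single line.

Char counts: '$':1, 'a':2, 'c':5, 'd':1, 'e':2, 'f':3, 'g':1
C (first-col start): C('$')=0, C('a')=1, C('c')=3, C('d')=8, C('e')=9, C('f')=11, C('g')=14
L[0]='c': occ=0, LF[0]=C('c')+0=3+0=3
L[1]='f': occ=0, LF[1]=C('f')+0=11+0=11
L[2]='c': occ=1, LF[2]=C('c')+1=3+1=4
L[3]='c': occ=2, LF[3]=C('c')+2=3+2=5
L[4]='c': occ=3, LF[4]=C('c')+3=3+3=6
L[5]='f': occ=1, LF[5]=C('f')+1=11+1=12
L[6]='d': occ=0, LF[6]=C('d')+0=8+0=8
L[7]='g': occ=0, LF[7]=C('g')+0=14+0=14
L[8]='e': occ=0, LF[8]=C('e')+0=9+0=9
L[9]='a': occ=0, LF[9]=C('a')+0=1+0=1
L[10]='f': occ=2, LF[10]=C('f')+2=11+2=13
L[11]='c': occ=4, LF[11]=C('c')+4=3+4=7
L[12]='e': occ=1, LF[12]=C('e')+1=9+1=10
L[13]='a': occ=1, LF[13]=C('a')+1=1+1=2
L[14]='$': occ=0, LF[14]=C('$')+0=0+0=0

Answer: 3 11 4 5 6 12 8 14 9 1 13 7 10 2 0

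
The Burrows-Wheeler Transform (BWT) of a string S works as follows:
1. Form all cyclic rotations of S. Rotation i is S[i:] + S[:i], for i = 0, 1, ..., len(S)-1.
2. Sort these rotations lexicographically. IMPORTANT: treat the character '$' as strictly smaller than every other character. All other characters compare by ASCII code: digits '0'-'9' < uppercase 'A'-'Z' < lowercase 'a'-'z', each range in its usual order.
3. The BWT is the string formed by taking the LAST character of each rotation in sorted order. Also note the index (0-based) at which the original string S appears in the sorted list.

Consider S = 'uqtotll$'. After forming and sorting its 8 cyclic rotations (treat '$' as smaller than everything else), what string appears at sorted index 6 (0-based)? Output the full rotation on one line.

Answer: totll$uq

Derivation:
All 8 rotations (rotation i = S[i:]+S[:i]):
  rot[0] = uqtotll$
  rot[1] = qtotll$u
  rot[2] = totll$uq
  rot[3] = otll$uqt
  rot[4] = tll$uqto
  rot[5] = ll$uqtot
  rot[6] = l$uqtotl
  rot[7] = $uqtotll
Sorted (with $ < everything):
  sorted[0] = $uqtotll
  sorted[1] = l$uqtotl
  sorted[2] = ll$uqtot
  sorted[3] = otll$uqt
  sorted[4] = qtotll$u
  sorted[5] = tll$uqto
  sorted[6] = totll$uq
  sorted[7] = uqtotll$
sorted[6] = totll$uq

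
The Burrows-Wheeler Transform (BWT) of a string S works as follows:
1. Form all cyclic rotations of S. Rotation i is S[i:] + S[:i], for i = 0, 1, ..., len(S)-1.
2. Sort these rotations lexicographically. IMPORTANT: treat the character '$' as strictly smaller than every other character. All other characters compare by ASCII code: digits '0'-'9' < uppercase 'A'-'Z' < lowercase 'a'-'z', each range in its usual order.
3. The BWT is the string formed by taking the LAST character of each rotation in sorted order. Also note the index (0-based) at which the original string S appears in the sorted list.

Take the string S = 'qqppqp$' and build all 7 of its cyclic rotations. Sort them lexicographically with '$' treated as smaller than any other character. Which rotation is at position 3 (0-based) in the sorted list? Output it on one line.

All 7 rotations (rotation i = S[i:]+S[:i]):
  rot[0] = qqppqp$
  rot[1] = qppqp$q
  rot[2] = ppqp$qq
  rot[3] = pqp$qqp
  rot[4] = qp$qqpp
  rot[5] = p$qqppq
  rot[6] = $qqppqp
Sorted (with $ < everything):
  sorted[0] = $qqppqp
  sorted[1] = p$qqppq
  sorted[2] = ppqp$qq
  sorted[3] = pqp$qqp
  sorted[4] = qp$qqpp
  sorted[5] = qppqp$q
  sorted[6] = qqppqp$
sorted[3] = pqp$qqp

Answer: pqp$qqp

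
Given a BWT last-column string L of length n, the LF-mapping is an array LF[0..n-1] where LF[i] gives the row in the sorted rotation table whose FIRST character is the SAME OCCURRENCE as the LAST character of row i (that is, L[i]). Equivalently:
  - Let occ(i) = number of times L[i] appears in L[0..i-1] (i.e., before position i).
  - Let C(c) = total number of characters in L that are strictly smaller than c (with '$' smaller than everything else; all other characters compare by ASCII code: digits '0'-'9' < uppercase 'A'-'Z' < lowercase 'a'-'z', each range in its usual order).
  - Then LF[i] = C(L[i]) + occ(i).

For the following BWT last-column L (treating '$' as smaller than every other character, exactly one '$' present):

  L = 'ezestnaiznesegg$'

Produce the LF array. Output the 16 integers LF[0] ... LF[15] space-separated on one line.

Char counts: '$':1, 'a':1, 'e':4, 'g':2, 'i':1, 'n':2, 's':2, 't':1, 'z':2
C (first-col start): C('$')=0, C('a')=1, C('e')=2, C('g')=6, C('i')=8, C('n')=9, C('s')=11, C('t')=13, C('z')=14
L[0]='e': occ=0, LF[0]=C('e')+0=2+0=2
L[1]='z': occ=0, LF[1]=C('z')+0=14+0=14
L[2]='e': occ=1, LF[2]=C('e')+1=2+1=3
L[3]='s': occ=0, LF[3]=C('s')+0=11+0=11
L[4]='t': occ=0, LF[4]=C('t')+0=13+0=13
L[5]='n': occ=0, LF[5]=C('n')+0=9+0=9
L[6]='a': occ=0, LF[6]=C('a')+0=1+0=1
L[7]='i': occ=0, LF[7]=C('i')+0=8+0=8
L[8]='z': occ=1, LF[8]=C('z')+1=14+1=15
L[9]='n': occ=1, LF[9]=C('n')+1=9+1=10
L[10]='e': occ=2, LF[10]=C('e')+2=2+2=4
L[11]='s': occ=1, LF[11]=C('s')+1=11+1=12
L[12]='e': occ=3, LF[12]=C('e')+3=2+3=5
L[13]='g': occ=0, LF[13]=C('g')+0=6+0=6
L[14]='g': occ=1, LF[14]=C('g')+1=6+1=7
L[15]='$': occ=0, LF[15]=C('$')+0=0+0=0

Answer: 2 14 3 11 13 9 1 8 15 10 4 12 5 6 7 0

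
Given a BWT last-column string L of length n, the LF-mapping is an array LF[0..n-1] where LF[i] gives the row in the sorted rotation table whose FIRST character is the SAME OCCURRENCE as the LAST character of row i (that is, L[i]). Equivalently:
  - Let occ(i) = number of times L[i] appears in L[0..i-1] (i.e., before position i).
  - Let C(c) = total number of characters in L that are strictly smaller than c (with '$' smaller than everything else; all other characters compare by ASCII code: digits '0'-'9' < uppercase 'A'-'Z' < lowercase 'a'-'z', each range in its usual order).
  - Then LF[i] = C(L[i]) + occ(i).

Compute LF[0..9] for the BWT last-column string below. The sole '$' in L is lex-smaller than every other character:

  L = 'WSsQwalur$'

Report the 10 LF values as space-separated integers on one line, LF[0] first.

Char counts: '$':1, 'Q':1, 'S':1, 'W':1, 'a':1, 'l':1, 'r':1, 's':1, 'u':1, 'w':1
C (first-col start): C('$')=0, C('Q')=1, C('S')=2, C('W')=3, C('a')=4, C('l')=5, C('r')=6, C('s')=7, C('u')=8, C('w')=9
L[0]='W': occ=0, LF[0]=C('W')+0=3+0=3
L[1]='S': occ=0, LF[1]=C('S')+0=2+0=2
L[2]='s': occ=0, LF[2]=C('s')+0=7+0=7
L[3]='Q': occ=0, LF[3]=C('Q')+0=1+0=1
L[4]='w': occ=0, LF[4]=C('w')+0=9+0=9
L[5]='a': occ=0, LF[5]=C('a')+0=4+0=4
L[6]='l': occ=0, LF[6]=C('l')+0=5+0=5
L[7]='u': occ=0, LF[7]=C('u')+0=8+0=8
L[8]='r': occ=0, LF[8]=C('r')+0=6+0=6
L[9]='$': occ=0, LF[9]=C('$')+0=0+0=0

Answer: 3 2 7 1 9 4 5 8 6 0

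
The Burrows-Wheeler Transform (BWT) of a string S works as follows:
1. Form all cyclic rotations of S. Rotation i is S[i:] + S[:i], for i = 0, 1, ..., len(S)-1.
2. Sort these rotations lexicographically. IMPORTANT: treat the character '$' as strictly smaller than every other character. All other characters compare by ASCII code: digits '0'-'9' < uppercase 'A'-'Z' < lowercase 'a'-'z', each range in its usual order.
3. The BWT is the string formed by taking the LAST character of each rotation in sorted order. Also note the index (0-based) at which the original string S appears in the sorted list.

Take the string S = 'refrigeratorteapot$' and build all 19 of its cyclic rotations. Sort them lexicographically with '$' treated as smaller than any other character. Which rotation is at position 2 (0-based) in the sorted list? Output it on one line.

All 19 rotations (rotation i = S[i:]+S[:i]):
  rot[0] = refrigeratorteapot$
  rot[1] = efrigeratorteapot$r
  rot[2] = frigeratorteapot$re
  rot[3] = rigeratorteapot$ref
  rot[4] = igeratorteapot$refr
  rot[5] = geratorteapot$refri
  rot[6] = eratorteapot$refrig
  rot[7] = ratorteapot$refrige
  rot[8] = atorteapot$refriger
  rot[9] = torteapot$refrigera
  rot[10] = orteapot$refrigerat
  rot[11] = rteapot$refrigerato
  rot[12] = teapot$refrigerator
  rot[13] = eapot$refrigeratort
  rot[14] = apot$refrigeratorte
  rot[15] = pot$refrigeratortea
  rot[16] = ot$refrigeratorteap
  rot[17] = t$refrigeratorteapo
  rot[18] = $refrigeratorteapot
Sorted (with $ < everything):
  sorted[0] = $refrigeratorteapot
  sorted[1] = apot$refrigeratorte
  sorted[2] = atorteapot$refriger
  sorted[3] = eapot$refrigeratort
  sorted[4] = efrigeratorteapot$r
  sorted[5] = eratorteapot$refrig
  sorted[6] = frigeratorteapot$re
  sorted[7] = geratorteapot$refri
  sorted[8] = igeratorteapot$refr
  sorted[9] = orteapot$refrigerat
  sorted[10] = ot$refrigeratorteap
  sorted[11] = pot$refrigeratortea
  sorted[12] = ratorteapot$refrige
  sorted[13] = refrigeratorteapot$
  sorted[14] = rigeratorteapot$ref
  sorted[15] = rteapot$refrigerato
  sorted[16] = t$refrigeratorteapo
  sorted[17] = teapot$refrigerator
  sorted[18] = torteapot$refrigera
sorted[2] = atorteapot$refriger

Answer: atorteapot$refriger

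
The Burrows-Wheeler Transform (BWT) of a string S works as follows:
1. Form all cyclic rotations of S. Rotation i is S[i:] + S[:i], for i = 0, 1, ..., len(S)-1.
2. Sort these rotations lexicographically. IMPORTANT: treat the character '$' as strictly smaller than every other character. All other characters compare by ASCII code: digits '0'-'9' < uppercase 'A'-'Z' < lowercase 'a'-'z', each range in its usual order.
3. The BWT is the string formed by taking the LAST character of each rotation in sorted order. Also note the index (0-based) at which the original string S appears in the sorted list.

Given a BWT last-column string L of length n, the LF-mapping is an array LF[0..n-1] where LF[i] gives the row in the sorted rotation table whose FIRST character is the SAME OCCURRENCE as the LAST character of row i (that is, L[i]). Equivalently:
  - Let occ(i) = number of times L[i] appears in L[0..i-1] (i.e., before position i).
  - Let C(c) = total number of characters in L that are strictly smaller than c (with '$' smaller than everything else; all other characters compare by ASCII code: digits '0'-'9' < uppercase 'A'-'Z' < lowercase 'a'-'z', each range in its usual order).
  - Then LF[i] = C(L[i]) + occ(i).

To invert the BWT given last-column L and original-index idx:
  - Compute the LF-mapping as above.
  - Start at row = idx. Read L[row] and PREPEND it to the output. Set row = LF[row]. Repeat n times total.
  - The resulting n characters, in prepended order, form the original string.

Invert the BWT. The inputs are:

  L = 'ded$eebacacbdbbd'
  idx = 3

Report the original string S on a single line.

Answer: bbebddebeaccdad$

Derivation:
LF mapping: 9 13 10 0 14 15 3 1 7 2 8 4 11 5 6 12
Walk LF starting at row 3, prepending L[row]:
  step 1: row=3, L[3]='$', prepend. Next row=LF[3]=0
  step 2: row=0, L[0]='d', prepend. Next row=LF[0]=9
  step 3: row=9, L[9]='a', prepend. Next row=LF[9]=2
  step 4: row=2, L[2]='d', prepend. Next row=LF[2]=10
  step 5: row=10, L[10]='c', prepend. Next row=LF[10]=8
  step 6: row=8, L[8]='c', prepend. Next row=LF[8]=7
  step 7: row=7, L[7]='a', prepend. Next row=LF[7]=1
  step 8: row=1, L[1]='e', prepend. Next row=LF[1]=13
  step 9: row=13, L[13]='b', prepend. Next row=LF[13]=5
  step 10: row=5, L[5]='e', prepend. Next row=LF[5]=15
  step 11: row=15, L[15]='d', prepend. Next row=LF[15]=12
  step 12: row=12, L[12]='d', prepend. Next row=LF[12]=11
  step 13: row=11, L[11]='b', prepend. Next row=LF[11]=4
  step 14: row=4, L[4]='e', prepend. Next row=LF[4]=14
  step 15: row=14, L[14]='b', prepend. Next row=LF[14]=6
  step 16: row=6, L[6]='b', prepend. Next row=LF[6]=3
Reversed output: bbebddebeaccdad$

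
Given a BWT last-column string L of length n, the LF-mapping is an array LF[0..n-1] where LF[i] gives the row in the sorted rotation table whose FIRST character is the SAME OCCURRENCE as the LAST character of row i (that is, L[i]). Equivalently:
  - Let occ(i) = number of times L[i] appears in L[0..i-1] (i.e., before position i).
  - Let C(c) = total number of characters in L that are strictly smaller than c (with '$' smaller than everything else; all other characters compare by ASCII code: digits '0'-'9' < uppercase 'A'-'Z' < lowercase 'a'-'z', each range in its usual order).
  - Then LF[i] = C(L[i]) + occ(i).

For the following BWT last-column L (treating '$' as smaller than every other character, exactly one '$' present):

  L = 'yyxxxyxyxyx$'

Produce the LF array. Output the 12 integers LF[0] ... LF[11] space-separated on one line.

Answer: 7 8 1 2 3 9 4 10 5 11 6 0

Derivation:
Char counts: '$':1, 'x':6, 'y':5
C (first-col start): C('$')=0, C('x')=1, C('y')=7
L[0]='y': occ=0, LF[0]=C('y')+0=7+0=7
L[1]='y': occ=1, LF[1]=C('y')+1=7+1=8
L[2]='x': occ=0, LF[2]=C('x')+0=1+0=1
L[3]='x': occ=1, LF[3]=C('x')+1=1+1=2
L[4]='x': occ=2, LF[4]=C('x')+2=1+2=3
L[5]='y': occ=2, LF[5]=C('y')+2=7+2=9
L[6]='x': occ=3, LF[6]=C('x')+3=1+3=4
L[7]='y': occ=3, LF[7]=C('y')+3=7+3=10
L[8]='x': occ=4, LF[8]=C('x')+4=1+4=5
L[9]='y': occ=4, LF[9]=C('y')+4=7+4=11
L[10]='x': occ=5, LF[10]=C('x')+5=1+5=6
L[11]='$': occ=0, LF[11]=C('$')+0=0+0=0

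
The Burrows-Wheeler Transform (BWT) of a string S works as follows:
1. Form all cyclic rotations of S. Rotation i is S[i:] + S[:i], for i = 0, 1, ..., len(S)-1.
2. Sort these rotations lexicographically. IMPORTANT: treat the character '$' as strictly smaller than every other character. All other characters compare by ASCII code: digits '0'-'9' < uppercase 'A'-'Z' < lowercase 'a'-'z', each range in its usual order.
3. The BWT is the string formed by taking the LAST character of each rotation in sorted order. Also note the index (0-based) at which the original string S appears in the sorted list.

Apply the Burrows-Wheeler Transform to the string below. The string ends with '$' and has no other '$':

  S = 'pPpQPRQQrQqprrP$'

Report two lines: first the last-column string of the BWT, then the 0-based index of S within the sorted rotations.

Answer: PrQppRrQP$PqQrQp
9

Derivation:
All 16 rotations (rotation i = S[i:]+S[:i]):
  rot[0] = pPpQPRQQrQqprrP$
  rot[1] = PpQPRQQrQqprrP$p
  rot[2] = pQPRQQrQqprrP$pP
  rot[3] = QPRQQrQqprrP$pPp
  rot[4] = PRQQrQqprrP$pPpQ
  rot[5] = RQQrQqprrP$pPpQP
  rot[6] = QQrQqprrP$pPpQPR
  rot[7] = QrQqprrP$pPpQPRQ
  rot[8] = rQqprrP$pPpQPRQQ
  rot[9] = QqprrP$pPpQPRQQr
  rot[10] = qprrP$pPpQPRQQrQ
  rot[11] = prrP$pPpQPRQQrQq
  rot[12] = rrP$pPpQPRQQrQqp
  rot[13] = rP$pPpQPRQQrQqpr
  rot[14] = P$pPpQPRQQrQqprr
  rot[15] = $pPpQPRQQrQqprrP
Sorted (with $ < everything):
  sorted[0] = $pPpQPRQQrQqprrP  (last char: 'P')
  sorted[1] = P$pPpQPRQQrQqprr  (last char: 'r')
  sorted[2] = PRQQrQqprrP$pPpQ  (last char: 'Q')
  sorted[3] = PpQPRQQrQqprrP$p  (last char: 'p')
  sorted[4] = QPRQQrQqprrP$pPp  (last char: 'p')
  sorted[5] = QQrQqprrP$pPpQPR  (last char: 'R')
  sorted[6] = QqprrP$pPpQPRQQr  (last char: 'r')
  sorted[7] = QrQqprrP$pPpQPRQ  (last char: 'Q')
  sorted[8] = RQQrQqprrP$pPpQP  (last char: 'P')
  sorted[9] = pPpQPRQQrQqprrP$  (last char: '$')
  sorted[10] = pQPRQQrQqprrP$pP  (last char: 'P')
  sorted[11] = prrP$pPpQPRQQrQq  (last char: 'q')
  sorted[12] = qprrP$pPpQPRQQrQ  (last char: 'Q')
  sorted[13] = rP$pPpQPRQQrQqpr  (last char: 'r')
  sorted[14] = rQqprrP$pPpQPRQQ  (last char: 'Q')
  sorted[15] = rrP$pPpQPRQQrQqp  (last char: 'p')
Last column: PrQppRrQP$PqQrQp
Original string S is at sorted index 9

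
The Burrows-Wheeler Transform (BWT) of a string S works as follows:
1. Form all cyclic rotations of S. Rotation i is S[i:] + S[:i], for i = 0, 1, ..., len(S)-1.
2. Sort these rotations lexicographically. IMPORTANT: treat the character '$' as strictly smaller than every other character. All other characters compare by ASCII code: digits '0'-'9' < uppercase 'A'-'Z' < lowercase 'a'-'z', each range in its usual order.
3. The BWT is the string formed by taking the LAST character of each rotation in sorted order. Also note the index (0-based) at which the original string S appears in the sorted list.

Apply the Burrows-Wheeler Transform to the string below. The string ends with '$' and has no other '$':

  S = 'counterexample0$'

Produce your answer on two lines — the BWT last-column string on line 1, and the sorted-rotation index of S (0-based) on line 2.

All 16 rotations (rotation i = S[i:]+S[:i]):
  rot[0] = counterexample0$
  rot[1] = ounterexample0$c
  rot[2] = unterexample0$co
  rot[3] = nterexample0$cou
  rot[4] = terexample0$coun
  rot[5] = erexample0$count
  rot[6] = rexample0$counte
  rot[7] = example0$counter
  rot[8] = xample0$countere
  rot[9] = ample0$counterex
  rot[10] = mple0$counterexa
  rot[11] = ple0$counterexam
  rot[12] = le0$counterexamp
  rot[13] = e0$counterexampl
  rot[14] = 0$counterexample
  rot[15] = $counterexample0
Sorted (with $ < everything):
  sorted[0] = $counterexample0  (last char: '0')
  sorted[1] = 0$counterexample  (last char: 'e')
  sorted[2] = ample0$counterex  (last char: 'x')
  sorted[3] = counterexample0$  (last char: '$')
  sorted[4] = e0$counterexampl  (last char: 'l')
  sorted[5] = erexample0$count  (last char: 't')
  sorted[6] = example0$counter  (last char: 'r')
  sorted[7] = le0$counterexamp  (last char: 'p')
  sorted[8] = mple0$counterexa  (last char: 'a')
  sorted[9] = nterexample0$cou  (last char: 'u')
  sorted[10] = ounterexample0$c  (last char: 'c')
  sorted[11] = ple0$counterexam  (last char: 'm')
  sorted[12] = rexample0$counte  (last char: 'e')
  sorted[13] = terexample0$coun  (last char: 'n')
  sorted[14] = unterexample0$co  (last char: 'o')
  sorted[15] = xample0$countere  (last char: 'e')
Last column: 0ex$ltrpaucmenoe
Original string S is at sorted index 3

Answer: 0ex$ltrpaucmenoe
3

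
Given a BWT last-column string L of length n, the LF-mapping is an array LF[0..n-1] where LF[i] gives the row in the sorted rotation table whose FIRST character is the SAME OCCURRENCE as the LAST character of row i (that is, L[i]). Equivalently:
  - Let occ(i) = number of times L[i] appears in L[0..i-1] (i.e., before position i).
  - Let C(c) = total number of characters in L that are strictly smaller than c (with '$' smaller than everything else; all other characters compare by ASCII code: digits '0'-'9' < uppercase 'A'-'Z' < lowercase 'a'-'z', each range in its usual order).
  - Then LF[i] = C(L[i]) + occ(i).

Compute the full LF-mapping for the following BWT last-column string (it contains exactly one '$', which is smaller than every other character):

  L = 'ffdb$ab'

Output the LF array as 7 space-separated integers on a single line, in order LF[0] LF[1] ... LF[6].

Answer: 5 6 4 2 0 1 3

Derivation:
Char counts: '$':1, 'a':1, 'b':2, 'd':1, 'f':2
C (first-col start): C('$')=0, C('a')=1, C('b')=2, C('d')=4, C('f')=5
L[0]='f': occ=0, LF[0]=C('f')+0=5+0=5
L[1]='f': occ=1, LF[1]=C('f')+1=5+1=6
L[2]='d': occ=0, LF[2]=C('d')+0=4+0=4
L[3]='b': occ=0, LF[3]=C('b')+0=2+0=2
L[4]='$': occ=0, LF[4]=C('$')+0=0+0=0
L[5]='a': occ=0, LF[5]=C('a')+0=1+0=1
L[6]='b': occ=1, LF[6]=C('b')+1=2+1=3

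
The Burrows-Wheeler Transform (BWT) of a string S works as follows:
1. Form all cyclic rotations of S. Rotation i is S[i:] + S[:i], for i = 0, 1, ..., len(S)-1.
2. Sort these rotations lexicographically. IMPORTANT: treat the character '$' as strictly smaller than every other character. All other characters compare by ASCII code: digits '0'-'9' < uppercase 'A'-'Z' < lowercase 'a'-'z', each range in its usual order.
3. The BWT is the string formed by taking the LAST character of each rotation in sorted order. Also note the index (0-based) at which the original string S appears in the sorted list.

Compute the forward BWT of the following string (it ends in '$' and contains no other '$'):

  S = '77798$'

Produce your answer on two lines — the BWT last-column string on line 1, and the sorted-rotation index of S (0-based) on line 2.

All 6 rotations (rotation i = S[i:]+S[:i]):
  rot[0] = 77798$
  rot[1] = 7798$7
  rot[2] = 798$77
  rot[3] = 98$777
  rot[4] = 8$7779
  rot[5] = $77798
Sorted (with $ < everything):
  sorted[0] = $77798  (last char: '8')
  sorted[1] = 77798$  (last char: '$')
  sorted[2] = 7798$7  (last char: '7')
  sorted[3] = 798$77  (last char: '7')
  sorted[4] = 8$7779  (last char: '9')
  sorted[5] = 98$777  (last char: '7')
Last column: 8$7797
Original string S is at sorted index 1

Answer: 8$7797
1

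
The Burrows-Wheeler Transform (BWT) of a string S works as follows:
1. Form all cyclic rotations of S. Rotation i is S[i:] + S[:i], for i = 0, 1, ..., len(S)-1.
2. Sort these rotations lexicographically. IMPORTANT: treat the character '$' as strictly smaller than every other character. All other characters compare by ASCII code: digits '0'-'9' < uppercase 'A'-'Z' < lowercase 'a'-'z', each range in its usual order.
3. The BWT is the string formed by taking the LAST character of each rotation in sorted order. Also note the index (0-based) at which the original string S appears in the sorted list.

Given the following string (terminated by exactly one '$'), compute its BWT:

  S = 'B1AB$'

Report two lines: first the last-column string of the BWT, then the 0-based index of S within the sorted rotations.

All 5 rotations (rotation i = S[i:]+S[:i]):
  rot[0] = B1AB$
  rot[1] = 1AB$B
  rot[2] = AB$B1
  rot[3] = B$B1A
  rot[4] = $B1AB
Sorted (with $ < everything):
  sorted[0] = $B1AB  (last char: 'B')
  sorted[1] = 1AB$B  (last char: 'B')
  sorted[2] = AB$B1  (last char: '1')
  sorted[3] = B$B1A  (last char: 'A')
  sorted[4] = B1AB$  (last char: '$')
Last column: BB1A$
Original string S is at sorted index 4

Answer: BB1A$
4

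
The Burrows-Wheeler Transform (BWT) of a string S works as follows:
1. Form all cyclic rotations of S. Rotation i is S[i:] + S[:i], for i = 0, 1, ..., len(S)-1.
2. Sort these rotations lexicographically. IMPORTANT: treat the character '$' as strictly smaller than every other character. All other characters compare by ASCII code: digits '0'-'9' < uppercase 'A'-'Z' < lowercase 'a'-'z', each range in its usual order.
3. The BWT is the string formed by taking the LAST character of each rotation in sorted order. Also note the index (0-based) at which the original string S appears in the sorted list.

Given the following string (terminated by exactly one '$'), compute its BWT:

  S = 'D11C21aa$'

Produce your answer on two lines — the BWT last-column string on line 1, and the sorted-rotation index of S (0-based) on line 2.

Answer: aD12C1$a1
6

Derivation:
All 9 rotations (rotation i = S[i:]+S[:i]):
  rot[0] = D11C21aa$
  rot[1] = 11C21aa$D
  rot[2] = 1C21aa$D1
  rot[3] = C21aa$D11
  rot[4] = 21aa$D11C
  rot[5] = 1aa$D11C2
  rot[6] = aa$D11C21
  rot[7] = a$D11C21a
  rot[8] = $D11C21aa
Sorted (with $ < everything):
  sorted[0] = $D11C21aa  (last char: 'a')
  sorted[1] = 11C21aa$D  (last char: 'D')
  sorted[2] = 1C21aa$D1  (last char: '1')
  sorted[3] = 1aa$D11C2  (last char: '2')
  sorted[4] = 21aa$D11C  (last char: 'C')
  sorted[5] = C21aa$D11  (last char: '1')
  sorted[6] = D11C21aa$  (last char: '$')
  sorted[7] = a$D11C21a  (last char: 'a')
  sorted[8] = aa$D11C21  (last char: '1')
Last column: aD12C1$a1
Original string S is at sorted index 6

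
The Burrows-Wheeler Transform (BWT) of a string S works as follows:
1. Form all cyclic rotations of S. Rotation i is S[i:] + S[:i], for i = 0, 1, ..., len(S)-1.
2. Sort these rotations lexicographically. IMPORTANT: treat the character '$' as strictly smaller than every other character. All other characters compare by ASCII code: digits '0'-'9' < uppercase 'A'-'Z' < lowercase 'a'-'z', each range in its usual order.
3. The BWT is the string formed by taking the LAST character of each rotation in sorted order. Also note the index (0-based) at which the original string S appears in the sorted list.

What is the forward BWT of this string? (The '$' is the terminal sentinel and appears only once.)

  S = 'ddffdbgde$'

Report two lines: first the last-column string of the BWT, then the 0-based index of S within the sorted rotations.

All 10 rotations (rotation i = S[i:]+S[:i]):
  rot[0] = ddffdbgde$
  rot[1] = dffdbgde$d
  rot[2] = ffdbgde$dd
  rot[3] = fdbgde$ddf
  rot[4] = dbgde$ddff
  rot[5] = bgde$ddffd
  rot[6] = gde$ddffdb
  rot[7] = de$ddffdbg
  rot[8] = e$ddffdbgd
  rot[9] = $ddffdbgde
Sorted (with $ < everything):
  sorted[0] = $ddffdbgde  (last char: 'e')
  sorted[1] = bgde$ddffd  (last char: 'd')
  sorted[2] = dbgde$ddff  (last char: 'f')
  sorted[3] = ddffdbgde$  (last char: '$')
  sorted[4] = de$ddffdbg  (last char: 'g')
  sorted[5] = dffdbgde$d  (last char: 'd')
  sorted[6] = e$ddffdbgd  (last char: 'd')
  sorted[7] = fdbgde$ddf  (last char: 'f')
  sorted[8] = ffdbgde$dd  (last char: 'd')
  sorted[9] = gde$ddffdb  (last char: 'b')
Last column: edf$gddfdb
Original string S is at sorted index 3

Answer: edf$gddfdb
3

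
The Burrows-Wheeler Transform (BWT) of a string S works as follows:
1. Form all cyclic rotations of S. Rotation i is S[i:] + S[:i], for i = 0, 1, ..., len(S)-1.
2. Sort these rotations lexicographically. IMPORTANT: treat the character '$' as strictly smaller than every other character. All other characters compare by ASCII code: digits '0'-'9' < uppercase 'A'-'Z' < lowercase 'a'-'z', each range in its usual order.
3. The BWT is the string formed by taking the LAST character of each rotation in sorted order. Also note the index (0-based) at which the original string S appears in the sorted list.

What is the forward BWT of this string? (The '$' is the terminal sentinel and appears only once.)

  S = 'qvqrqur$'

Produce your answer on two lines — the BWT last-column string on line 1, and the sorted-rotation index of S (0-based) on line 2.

Answer: rvr$uqqq
3

Derivation:
All 8 rotations (rotation i = S[i:]+S[:i]):
  rot[0] = qvqrqur$
  rot[1] = vqrqur$q
  rot[2] = qrqur$qv
  rot[3] = rqur$qvq
  rot[4] = qur$qvqr
  rot[5] = ur$qvqrq
  rot[6] = r$qvqrqu
  rot[7] = $qvqrqur
Sorted (with $ < everything):
  sorted[0] = $qvqrqur  (last char: 'r')
  sorted[1] = qrqur$qv  (last char: 'v')
  sorted[2] = qur$qvqr  (last char: 'r')
  sorted[3] = qvqrqur$  (last char: '$')
  sorted[4] = r$qvqrqu  (last char: 'u')
  sorted[5] = rqur$qvq  (last char: 'q')
  sorted[6] = ur$qvqrq  (last char: 'q')
  sorted[7] = vqrqur$q  (last char: 'q')
Last column: rvr$uqqq
Original string S is at sorted index 3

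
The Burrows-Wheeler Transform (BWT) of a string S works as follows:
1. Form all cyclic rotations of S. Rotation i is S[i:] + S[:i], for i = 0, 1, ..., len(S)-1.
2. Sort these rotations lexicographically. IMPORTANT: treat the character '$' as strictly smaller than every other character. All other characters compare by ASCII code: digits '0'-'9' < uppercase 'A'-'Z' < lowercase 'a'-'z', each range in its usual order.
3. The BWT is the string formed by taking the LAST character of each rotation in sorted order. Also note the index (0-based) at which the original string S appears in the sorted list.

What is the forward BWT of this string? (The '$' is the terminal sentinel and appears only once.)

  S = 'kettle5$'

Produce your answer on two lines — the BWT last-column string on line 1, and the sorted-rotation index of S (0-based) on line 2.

Answer: 5elk$tte
4

Derivation:
All 8 rotations (rotation i = S[i:]+S[:i]):
  rot[0] = kettle5$
  rot[1] = ettle5$k
  rot[2] = ttle5$ke
  rot[3] = tle5$ket
  rot[4] = le5$kett
  rot[5] = e5$kettl
  rot[6] = 5$kettle
  rot[7] = $kettle5
Sorted (with $ < everything):
  sorted[0] = $kettle5  (last char: '5')
  sorted[1] = 5$kettle  (last char: 'e')
  sorted[2] = e5$kettl  (last char: 'l')
  sorted[3] = ettle5$k  (last char: 'k')
  sorted[4] = kettle5$  (last char: '$')
  sorted[5] = le5$kett  (last char: 't')
  sorted[6] = tle5$ket  (last char: 't')
  sorted[7] = ttle5$ke  (last char: 'e')
Last column: 5elk$tte
Original string S is at sorted index 4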